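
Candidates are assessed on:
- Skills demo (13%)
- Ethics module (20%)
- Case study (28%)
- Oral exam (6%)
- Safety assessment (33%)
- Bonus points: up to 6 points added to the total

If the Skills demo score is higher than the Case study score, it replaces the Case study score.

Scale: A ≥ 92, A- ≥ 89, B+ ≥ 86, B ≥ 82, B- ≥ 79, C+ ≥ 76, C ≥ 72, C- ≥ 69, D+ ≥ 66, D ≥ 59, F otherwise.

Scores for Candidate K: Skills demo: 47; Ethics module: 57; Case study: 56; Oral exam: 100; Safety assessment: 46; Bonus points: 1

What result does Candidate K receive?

Skills demo (47) ≤ Case study (56), so Case study stays at 56.
Weighted total:
  Skills demo 47 × 0.13 = 6.11
  Ethics module 57 × 0.2 = 11.4
  Case study 56 × 0.28 = 15.68
  Oral exam 100 × 0.06 = 6
  Safety assessment 46 × 0.33 = 15.18
Sum = 54.37
Bonus points: 54.37 + 1 = 55.37
55.37 < 59 → F

F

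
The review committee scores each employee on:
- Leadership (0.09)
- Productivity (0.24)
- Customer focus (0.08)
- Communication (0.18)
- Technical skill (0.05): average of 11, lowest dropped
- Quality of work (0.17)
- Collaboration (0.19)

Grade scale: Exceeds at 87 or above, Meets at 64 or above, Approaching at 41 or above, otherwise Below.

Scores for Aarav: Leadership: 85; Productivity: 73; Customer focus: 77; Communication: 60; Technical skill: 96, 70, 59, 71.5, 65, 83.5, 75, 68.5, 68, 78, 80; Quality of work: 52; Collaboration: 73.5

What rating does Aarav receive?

Meets

Technical skill: drop 59 → average of remaining 10 = 755.5/10 = 75.55
Weighted total:
  Leadership 85 × 0.09 = 7.65
  Productivity 73 × 0.24 = 17.52
  Customer focus 77 × 0.08 = 6.16
  Communication 60 × 0.18 = 10.8
  Technical skill 75.55 × 0.05 = 3.7775
  Quality of work 52 × 0.17 = 8.84
  Collaboration 73.5 × 0.19 = 13.965
Sum = 68.7125
68.7125 is ≥ 64 and < 87 → Meets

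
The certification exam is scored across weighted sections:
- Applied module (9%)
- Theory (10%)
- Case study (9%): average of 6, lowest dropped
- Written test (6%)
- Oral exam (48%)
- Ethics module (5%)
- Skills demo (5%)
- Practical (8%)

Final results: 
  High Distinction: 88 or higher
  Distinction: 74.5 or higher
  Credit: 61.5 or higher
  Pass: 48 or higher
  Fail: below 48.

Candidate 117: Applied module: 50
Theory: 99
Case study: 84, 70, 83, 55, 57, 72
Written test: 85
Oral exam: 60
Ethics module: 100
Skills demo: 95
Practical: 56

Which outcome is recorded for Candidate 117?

Credit

Case study: drop 55 → average of remaining 5 = 366/5 = 73.2
Weighted total:
  Applied module 50 × 0.09 = 4.5
  Theory 99 × 0.1 = 9.9
  Case study 73.2 × 0.09 = 6.588
  Written test 85 × 0.06 = 5.1
  Oral exam 60 × 0.48 = 28.8
  Ethics module 100 × 0.05 = 5
  Skills demo 95 × 0.05 = 4.75
  Practical 56 × 0.08 = 4.48
Sum = 69.118
69.118 is ≥ 61.5 and < 74.5 → Credit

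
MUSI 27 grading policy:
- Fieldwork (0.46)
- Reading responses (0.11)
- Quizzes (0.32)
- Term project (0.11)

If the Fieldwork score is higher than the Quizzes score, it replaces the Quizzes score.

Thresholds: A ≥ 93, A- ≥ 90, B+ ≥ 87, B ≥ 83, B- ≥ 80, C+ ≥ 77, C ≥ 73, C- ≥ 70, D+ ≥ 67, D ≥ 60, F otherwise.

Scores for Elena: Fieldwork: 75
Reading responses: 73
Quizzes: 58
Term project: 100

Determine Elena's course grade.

Fieldwork (75) > Quizzes (58), so Quizzes counts as 75.
Weighted total:
  Fieldwork 75 × 0.46 = 34.5
  Reading responses 73 × 0.11 = 8.03
  Quizzes 75 × 0.32 = 24
  Term project 100 × 0.11 = 11
Sum = 77.53
77.53 is ≥ 77 and < 80 → C+

C+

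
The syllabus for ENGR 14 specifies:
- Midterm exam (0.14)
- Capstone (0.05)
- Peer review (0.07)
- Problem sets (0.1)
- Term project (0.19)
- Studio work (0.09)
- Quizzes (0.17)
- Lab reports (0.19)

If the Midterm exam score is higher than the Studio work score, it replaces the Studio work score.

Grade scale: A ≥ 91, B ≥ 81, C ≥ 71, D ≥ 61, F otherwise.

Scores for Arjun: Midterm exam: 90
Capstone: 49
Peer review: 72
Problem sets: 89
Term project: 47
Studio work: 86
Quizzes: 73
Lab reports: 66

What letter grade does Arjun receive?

D

Midterm exam (90) > Studio work (86), so Studio work counts as 90.
Weighted total:
  Midterm exam 90 × 0.14 = 12.6
  Capstone 49 × 0.05 = 2.45
  Peer review 72 × 0.07 = 5.04
  Problem sets 89 × 0.1 = 8.9
  Term project 47 × 0.19 = 8.93
  Studio work 90 × 0.09 = 8.1
  Quizzes 73 × 0.17 = 12.41
  Lab reports 66 × 0.19 = 12.54
Sum = 70.97
70.97 is ≥ 61 and < 71 → D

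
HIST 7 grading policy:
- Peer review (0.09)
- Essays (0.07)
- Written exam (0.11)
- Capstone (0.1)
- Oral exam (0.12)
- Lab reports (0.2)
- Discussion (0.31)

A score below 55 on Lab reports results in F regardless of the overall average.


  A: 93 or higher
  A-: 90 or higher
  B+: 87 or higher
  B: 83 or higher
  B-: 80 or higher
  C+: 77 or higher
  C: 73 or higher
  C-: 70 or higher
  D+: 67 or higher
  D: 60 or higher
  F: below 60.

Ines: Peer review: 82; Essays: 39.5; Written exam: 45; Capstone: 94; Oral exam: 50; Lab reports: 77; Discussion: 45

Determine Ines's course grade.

Lab reports score 77 ≥ 55: minimum met.
Weighted total:
  Peer review 82 × 0.09 = 7.38
  Essays 39.5 × 0.07 = 2.765
  Written exam 45 × 0.11 = 4.95
  Capstone 94 × 0.1 = 9.4
  Oral exam 50 × 0.12 = 6
  Lab reports 77 × 0.2 = 15.4
  Discussion 45 × 0.31 = 13.95
Sum = 59.845
59.845 < 60 → F

F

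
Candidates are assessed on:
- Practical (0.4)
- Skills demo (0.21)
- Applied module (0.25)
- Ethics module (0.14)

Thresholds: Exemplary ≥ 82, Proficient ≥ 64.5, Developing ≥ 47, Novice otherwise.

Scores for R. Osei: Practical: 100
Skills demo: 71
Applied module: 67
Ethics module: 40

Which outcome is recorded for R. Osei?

Proficient

Weighted total:
  Practical 100 × 0.4 = 40
  Skills demo 71 × 0.21 = 14.91
  Applied module 67 × 0.25 = 16.75
  Ethics module 40 × 0.14 = 5.6
Sum = 77.26
77.26 is ≥ 64.5 and < 82 → Proficient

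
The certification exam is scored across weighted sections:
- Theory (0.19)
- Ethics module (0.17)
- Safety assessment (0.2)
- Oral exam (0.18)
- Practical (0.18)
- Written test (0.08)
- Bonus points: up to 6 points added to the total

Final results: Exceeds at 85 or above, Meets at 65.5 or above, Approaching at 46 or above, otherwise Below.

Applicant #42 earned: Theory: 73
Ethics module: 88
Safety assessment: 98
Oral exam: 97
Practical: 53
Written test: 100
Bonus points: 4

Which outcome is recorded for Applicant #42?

Exceeds

Weighted total:
  Theory 73 × 0.19 = 13.87
  Ethics module 88 × 0.17 = 14.96
  Safety assessment 98 × 0.2 = 19.6
  Oral exam 97 × 0.18 = 17.46
  Practical 53 × 0.18 = 9.54
  Written test 100 × 0.08 = 8
Sum = 83.43
Bonus points: 83.43 + 4 = 87.43
87.43 ≥ 85 → Exceeds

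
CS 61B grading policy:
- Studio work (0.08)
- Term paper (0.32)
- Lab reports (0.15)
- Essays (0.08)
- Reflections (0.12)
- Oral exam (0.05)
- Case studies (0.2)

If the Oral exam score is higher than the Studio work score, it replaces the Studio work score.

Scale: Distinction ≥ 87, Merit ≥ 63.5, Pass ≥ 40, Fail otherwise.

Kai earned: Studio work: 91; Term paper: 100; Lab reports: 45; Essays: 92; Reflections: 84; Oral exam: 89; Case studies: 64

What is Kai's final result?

Merit

Oral exam (89) ≤ Studio work (91), so Studio work stays at 91.
Weighted total:
  Studio work 91 × 0.08 = 7.28
  Term paper 100 × 0.32 = 32
  Lab reports 45 × 0.15 = 6.75
  Essays 92 × 0.08 = 7.36
  Reflections 84 × 0.12 = 10.08
  Oral exam 89 × 0.05 = 4.45
  Case studies 64 × 0.2 = 12.8
Sum = 80.72
80.72 is ≥ 63.5 and < 87 → Merit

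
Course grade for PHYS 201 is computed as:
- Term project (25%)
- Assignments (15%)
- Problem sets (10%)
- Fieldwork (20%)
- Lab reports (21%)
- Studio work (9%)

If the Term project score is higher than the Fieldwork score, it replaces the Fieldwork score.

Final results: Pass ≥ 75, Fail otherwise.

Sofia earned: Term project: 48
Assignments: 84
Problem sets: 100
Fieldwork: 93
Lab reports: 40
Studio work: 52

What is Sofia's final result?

Term project (48) ≤ Fieldwork (93), so Fieldwork stays at 93.
Weighted total:
  Term project 48 × 0.25 = 12
  Assignments 84 × 0.15 = 12.6
  Problem sets 100 × 0.1 = 10
  Fieldwork 93 × 0.2 = 18.6
  Lab reports 40 × 0.21 = 8.4
  Studio work 52 × 0.09 = 4.68
Sum = 66.28
66.28 < 75 → Fail

Fail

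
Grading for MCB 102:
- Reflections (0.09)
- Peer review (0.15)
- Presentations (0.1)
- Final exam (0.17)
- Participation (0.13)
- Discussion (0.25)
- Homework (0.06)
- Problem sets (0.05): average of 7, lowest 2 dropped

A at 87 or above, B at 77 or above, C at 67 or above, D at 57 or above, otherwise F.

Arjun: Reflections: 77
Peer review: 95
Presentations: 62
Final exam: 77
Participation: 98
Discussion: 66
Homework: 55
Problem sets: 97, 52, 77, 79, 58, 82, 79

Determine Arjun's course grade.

Problem sets: drop 52, 58 → average of remaining 5 = 414/5 = 82.8
Weighted total:
  Reflections 77 × 0.09 = 6.93
  Peer review 95 × 0.15 = 14.25
  Presentations 62 × 0.1 = 6.2
  Final exam 77 × 0.17 = 13.09
  Participation 98 × 0.13 = 12.74
  Discussion 66 × 0.25 = 16.5
  Homework 55 × 0.06 = 3.3
  Problem sets 82.8 × 0.05 = 4.14
Sum = 77.15
77.15 is ≥ 77 and < 87 → B

B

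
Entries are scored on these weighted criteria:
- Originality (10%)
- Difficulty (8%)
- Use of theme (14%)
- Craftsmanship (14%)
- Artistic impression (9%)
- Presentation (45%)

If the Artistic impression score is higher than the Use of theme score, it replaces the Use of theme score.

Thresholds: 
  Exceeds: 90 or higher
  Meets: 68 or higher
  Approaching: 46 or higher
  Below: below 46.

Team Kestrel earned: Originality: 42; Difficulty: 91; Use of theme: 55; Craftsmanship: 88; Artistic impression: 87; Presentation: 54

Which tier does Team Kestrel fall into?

Artistic impression (87) > Use of theme (55), so Use of theme counts as 87.
Weighted total:
  Originality 42 × 0.1 = 4.2
  Difficulty 91 × 0.08 = 7.28
  Use of theme 87 × 0.14 = 12.18
  Craftsmanship 88 × 0.14 = 12.32
  Artistic impression 87 × 0.09 = 7.83
  Presentation 54 × 0.45 = 24.3
Sum = 68.11
68.11 is ≥ 68 and < 90 → Meets

Meets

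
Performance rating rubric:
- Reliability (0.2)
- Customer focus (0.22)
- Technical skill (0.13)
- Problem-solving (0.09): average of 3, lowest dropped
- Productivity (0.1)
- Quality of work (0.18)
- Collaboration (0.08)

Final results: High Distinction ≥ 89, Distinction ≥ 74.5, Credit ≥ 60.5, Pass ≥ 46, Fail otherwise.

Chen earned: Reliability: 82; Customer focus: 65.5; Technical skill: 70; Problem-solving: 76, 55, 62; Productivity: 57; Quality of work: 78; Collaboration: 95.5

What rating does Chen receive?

Credit

Problem-solving: drop 55 → average of remaining 2 = 138/2 = 69
Weighted total:
  Reliability 82 × 0.2 = 16.4
  Customer focus 65.5 × 0.22 = 14.41
  Technical skill 70 × 0.13 = 9.1
  Problem-solving 69 × 0.09 = 6.21
  Productivity 57 × 0.1 = 5.7
  Quality of work 78 × 0.18 = 14.04
  Collaboration 95.5 × 0.08 = 7.64
Sum = 73.5
73.5 is ≥ 60.5 and < 74.5 → Credit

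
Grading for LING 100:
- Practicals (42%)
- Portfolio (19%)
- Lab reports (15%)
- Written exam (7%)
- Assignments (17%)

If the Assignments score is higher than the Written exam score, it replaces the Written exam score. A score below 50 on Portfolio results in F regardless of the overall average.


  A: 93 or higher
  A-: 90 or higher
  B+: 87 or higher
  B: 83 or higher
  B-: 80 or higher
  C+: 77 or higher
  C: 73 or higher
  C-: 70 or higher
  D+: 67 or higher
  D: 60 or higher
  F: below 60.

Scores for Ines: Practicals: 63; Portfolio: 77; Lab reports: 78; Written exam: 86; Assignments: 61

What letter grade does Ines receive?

D+

Assignments (61) ≤ Written exam (86), so Written exam stays at 86.
Portfolio score 77 ≥ 50: minimum met.
Weighted total:
  Practicals 63 × 0.42 = 26.46
  Portfolio 77 × 0.19 = 14.63
  Lab reports 78 × 0.15 = 11.7
  Written exam 86 × 0.07 = 6.02
  Assignments 61 × 0.17 = 10.37
Sum = 69.18
69.18 is ≥ 67 and < 70 → D+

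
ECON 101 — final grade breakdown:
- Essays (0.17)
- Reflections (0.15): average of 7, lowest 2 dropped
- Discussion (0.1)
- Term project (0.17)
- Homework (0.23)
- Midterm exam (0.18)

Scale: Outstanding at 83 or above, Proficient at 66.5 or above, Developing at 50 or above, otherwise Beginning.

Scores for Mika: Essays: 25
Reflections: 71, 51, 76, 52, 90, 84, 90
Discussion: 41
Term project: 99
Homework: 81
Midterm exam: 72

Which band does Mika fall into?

Proficient

Reflections: drop 51, 52 → average of remaining 5 = 411/5 = 82.2
Weighted total:
  Essays 25 × 0.17 = 4.25
  Reflections 82.2 × 0.15 = 12.33
  Discussion 41 × 0.1 = 4.1
  Term project 99 × 0.17 = 16.83
  Homework 81 × 0.23 = 18.63
  Midterm exam 72 × 0.18 = 12.96
Sum = 69.1
69.1 is ≥ 66.5 and < 83 → Proficient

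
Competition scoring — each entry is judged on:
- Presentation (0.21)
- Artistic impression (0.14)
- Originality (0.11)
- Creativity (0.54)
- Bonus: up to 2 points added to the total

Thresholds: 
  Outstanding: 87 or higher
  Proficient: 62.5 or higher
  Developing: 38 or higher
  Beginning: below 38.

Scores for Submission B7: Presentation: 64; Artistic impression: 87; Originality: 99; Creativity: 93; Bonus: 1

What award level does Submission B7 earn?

Weighted total:
  Presentation 64 × 0.21 = 13.44
  Artistic impression 87 × 0.14 = 12.18
  Originality 99 × 0.11 = 10.89
  Creativity 93 × 0.54 = 50.22
Sum = 86.73
Bonus: 86.73 + 1 = 87.73
87.73 ≥ 87 → Outstanding

Outstanding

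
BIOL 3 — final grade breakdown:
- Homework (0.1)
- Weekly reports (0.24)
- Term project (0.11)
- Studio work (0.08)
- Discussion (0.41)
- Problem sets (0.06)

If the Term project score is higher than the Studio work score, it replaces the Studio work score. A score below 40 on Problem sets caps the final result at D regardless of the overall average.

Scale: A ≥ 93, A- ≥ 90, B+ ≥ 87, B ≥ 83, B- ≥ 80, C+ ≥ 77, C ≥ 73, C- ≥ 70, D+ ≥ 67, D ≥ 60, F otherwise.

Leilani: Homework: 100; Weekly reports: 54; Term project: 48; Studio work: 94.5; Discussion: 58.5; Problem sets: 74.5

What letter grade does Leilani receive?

Term project (48) ≤ Studio work (94.5), so Studio work stays at 94.5.
Problem sets score 74.5 ≥ 40: minimum met.
Weighted total:
  Homework 100 × 0.1 = 10
  Weekly reports 54 × 0.24 = 12.96
  Term project 48 × 0.11 = 5.28
  Studio work 94.5 × 0.08 = 7.56
  Discussion 58.5 × 0.41 = 23.985
  Problem sets 74.5 × 0.06 = 4.47
Sum = 64.255
64.255 is ≥ 60 and < 67 → D

D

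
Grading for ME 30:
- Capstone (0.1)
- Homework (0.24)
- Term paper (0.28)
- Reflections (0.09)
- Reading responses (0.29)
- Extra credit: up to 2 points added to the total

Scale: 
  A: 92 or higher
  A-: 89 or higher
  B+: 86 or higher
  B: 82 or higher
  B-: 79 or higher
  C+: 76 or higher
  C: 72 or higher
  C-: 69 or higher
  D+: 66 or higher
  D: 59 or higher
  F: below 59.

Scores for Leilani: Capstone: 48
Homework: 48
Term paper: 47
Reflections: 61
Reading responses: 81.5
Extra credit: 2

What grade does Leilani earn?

D

Weighted total:
  Capstone 48 × 0.1 = 4.8
  Homework 48 × 0.24 = 11.52
  Term paper 47 × 0.28 = 13.16
  Reflections 61 × 0.09 = 5.49
  Reading responses 81.5 × 0.29 = 23.635
Sum = 58.605
Extra credit: 58.605 + 2 = 60.605
60.605 is ≥ 59 and < 66 → D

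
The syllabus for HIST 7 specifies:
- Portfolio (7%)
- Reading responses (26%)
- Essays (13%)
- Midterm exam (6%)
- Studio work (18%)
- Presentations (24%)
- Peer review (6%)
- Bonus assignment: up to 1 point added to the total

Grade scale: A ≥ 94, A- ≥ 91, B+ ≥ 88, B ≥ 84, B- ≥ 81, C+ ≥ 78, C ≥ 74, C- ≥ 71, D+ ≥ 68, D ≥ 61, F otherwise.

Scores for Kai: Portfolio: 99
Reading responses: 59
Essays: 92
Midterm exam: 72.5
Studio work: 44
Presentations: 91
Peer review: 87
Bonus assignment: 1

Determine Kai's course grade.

C

Weighted total:
  Portfolio 99 × 0.07 = 6.93
  Reading responses 59 × 0.26 = 15.34
  Essays 92 × 0.13 = 11.96
  Midterm exam 72.5 × 0.06 = 4.35
  Studio work 44 × 0.18 = 7.92
  Presentations 91 × 0.24 = 21.84
  Peer review 87 × 0.06 = 5.22
Sum = 73.56
Bonus assignment: 73.56 + 1 = 74.56
74.56 is ≥ 74 and < 78 → C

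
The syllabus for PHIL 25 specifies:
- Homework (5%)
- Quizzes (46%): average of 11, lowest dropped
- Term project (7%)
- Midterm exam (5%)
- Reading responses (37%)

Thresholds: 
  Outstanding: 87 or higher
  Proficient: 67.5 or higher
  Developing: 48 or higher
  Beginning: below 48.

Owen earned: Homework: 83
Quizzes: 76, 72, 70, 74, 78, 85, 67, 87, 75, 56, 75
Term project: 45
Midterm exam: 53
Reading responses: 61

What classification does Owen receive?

Developing

Quizzes: drop 56 → average of remaining 10 = 759/10 = 75.9
Weighted total:
  Homework 83 × 0.05 = 4.15
  Quizzes 75.9 × 0.46 = 34.914
  Term project 45 × 0.07 = 3.15
  Midterm exam 53 × 0.05 = 2.65
  Reading responses 61 × 0.37 = 22.57
Sum = 67.434
67.434 is ≥ 48 and < 67.5 → Developing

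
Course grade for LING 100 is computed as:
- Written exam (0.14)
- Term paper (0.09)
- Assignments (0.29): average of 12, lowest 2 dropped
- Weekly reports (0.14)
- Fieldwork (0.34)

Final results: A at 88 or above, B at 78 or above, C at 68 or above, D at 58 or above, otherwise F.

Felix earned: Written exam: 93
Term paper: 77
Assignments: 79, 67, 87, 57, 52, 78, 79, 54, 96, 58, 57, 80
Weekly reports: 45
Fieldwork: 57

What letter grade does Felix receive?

D

Assignments: drop 52, 54 → average of remaining 10 = 738/10 = 73.8
Weighted total:
  Written exam 93 × 0.14 = 13.02
  Term paper 77 × 0.09 = 6.93
  Assignments 73.8 × 0.29 = 21.402
  Weekly reports 45 × 0.14 = 6.3
  Fieldwork 57 × 0.34 = 19.38
Sum = 67.032
67.032 is ≥ 58 and < 68 → D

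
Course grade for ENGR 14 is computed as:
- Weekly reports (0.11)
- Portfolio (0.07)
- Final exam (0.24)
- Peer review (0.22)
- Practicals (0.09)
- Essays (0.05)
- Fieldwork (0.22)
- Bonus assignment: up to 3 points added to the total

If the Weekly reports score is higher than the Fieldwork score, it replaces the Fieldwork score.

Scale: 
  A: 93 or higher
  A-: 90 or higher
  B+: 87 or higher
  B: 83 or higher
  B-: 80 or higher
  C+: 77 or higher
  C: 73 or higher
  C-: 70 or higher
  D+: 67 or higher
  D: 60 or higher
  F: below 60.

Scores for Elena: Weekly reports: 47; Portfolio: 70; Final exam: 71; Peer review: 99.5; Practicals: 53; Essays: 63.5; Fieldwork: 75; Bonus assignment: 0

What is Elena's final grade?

C

Weekly reports (47) ≤ Fieldwork (75), so Fieldwork stays at 75.
Weighted total:
  Weekly reports 47 × 0.11 = 5.17
  Portfolio 70 × 0.07 = 4.9
  Final exam 71 × 0.24 = 17.04
  Peer review 99.5 × 0.22 = 21.89
  Practicals 53 × 0.09 = 4.77
  Essays 63.5 × 0.05 = 3.175
  Fieldwork 75 × 0.22 = 16.5
Sum = 73.445
Bonus assignment: 73.445 + 0 = 73.445
73.445 is ≥ 73 and < 77 → C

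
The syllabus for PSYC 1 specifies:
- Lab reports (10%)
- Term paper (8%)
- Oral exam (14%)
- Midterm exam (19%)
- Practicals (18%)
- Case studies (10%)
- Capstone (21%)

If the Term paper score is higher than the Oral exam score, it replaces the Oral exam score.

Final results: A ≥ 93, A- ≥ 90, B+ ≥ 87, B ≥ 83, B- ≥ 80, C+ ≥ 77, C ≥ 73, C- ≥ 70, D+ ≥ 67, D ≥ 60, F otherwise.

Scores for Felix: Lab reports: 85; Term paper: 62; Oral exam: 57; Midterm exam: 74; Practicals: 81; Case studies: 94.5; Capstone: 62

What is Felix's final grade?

C

Term paper (62) > Oral exam (57), so Oral exam counts as 62.
Weighted total:
  Lab reports 85 × 0.1 = 8.5
  Term paper 62 × 0.08 = 4.96
  Oral exam 62 × 0.14 = 8.68
  Midterm exam 74 × 0.19 = 14.06
  Practicals 81 × 0.18 = 14.58
  Case studies 94.5 × 0.1 = 9.45
  Capstone 62 × 0.21 = 13.02
Sum = 73.25
73.25 is ≥ 73 and < 77 → C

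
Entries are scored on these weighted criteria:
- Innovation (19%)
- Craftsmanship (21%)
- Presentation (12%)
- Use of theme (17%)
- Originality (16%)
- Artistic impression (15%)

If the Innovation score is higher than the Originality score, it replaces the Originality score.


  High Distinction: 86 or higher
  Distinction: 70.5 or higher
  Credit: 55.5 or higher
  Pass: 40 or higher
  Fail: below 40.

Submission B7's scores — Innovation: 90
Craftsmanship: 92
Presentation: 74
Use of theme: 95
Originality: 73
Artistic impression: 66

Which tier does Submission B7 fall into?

Distinction

Innovation (90) > Originality (73), so Originality counts as 90.
Weighted total:
  Innovation 90 × 0.19 = 17.1
  Craftsmanship 92 × 0.21 = 19.32
  Presentation 74 × 0.12 = 8.88
  Use of theme 95 × 0.17 = 16.15
  Originality 90 × 0.16 = 14.4
  Artistic impression 66 × 0.15 = 9.9
Sum = 85.75
85.75 is ≥ 70.5 and < 86 → Distinction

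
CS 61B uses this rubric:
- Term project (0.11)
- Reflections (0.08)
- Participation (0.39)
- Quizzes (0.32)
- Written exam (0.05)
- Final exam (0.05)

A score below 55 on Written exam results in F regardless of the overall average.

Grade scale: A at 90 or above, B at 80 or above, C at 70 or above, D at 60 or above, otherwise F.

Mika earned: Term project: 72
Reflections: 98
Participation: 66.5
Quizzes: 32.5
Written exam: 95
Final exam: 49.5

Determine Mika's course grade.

Written exam score 95 ≥ 55: minimum met.
Weighted total:
  Term project 72 × 0.11 = 7.92
  Reflections 98 × 0.08 = 7.84
  Participation 66.5 × 0.39 = 25.935
  Quizzes 32.5 × 0.32 = 10.4
  Written exam 95 × 0.05 = 4.75
  Final exam 49.5 × 0.05 = 2.475
Sum = 59.32
59.32 < 60 → F

F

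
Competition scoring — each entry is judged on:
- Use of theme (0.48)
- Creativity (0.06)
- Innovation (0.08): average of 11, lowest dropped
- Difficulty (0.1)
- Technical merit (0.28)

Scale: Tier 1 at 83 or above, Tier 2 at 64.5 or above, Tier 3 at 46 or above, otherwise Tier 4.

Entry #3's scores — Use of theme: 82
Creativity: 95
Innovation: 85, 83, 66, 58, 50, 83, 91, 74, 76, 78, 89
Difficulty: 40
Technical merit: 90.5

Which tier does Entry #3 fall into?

Tier 2

Innovation: drop 50 → average of remaining 10 = 783/10 = 78.3
Weighted total:
  Use of theme 82 × 0.48 = 39.36
  Creativity 95 × 0.06 = 5.7
  Innovation 78.3 × 0.08 = 6.264
  Difficulty 40 × 0.1 = 4
  Technical merit 90.5 × 0.28 = 25.34
Sum = 80.664
80.664 is ≥ 64.5 and < 83 → Tier 2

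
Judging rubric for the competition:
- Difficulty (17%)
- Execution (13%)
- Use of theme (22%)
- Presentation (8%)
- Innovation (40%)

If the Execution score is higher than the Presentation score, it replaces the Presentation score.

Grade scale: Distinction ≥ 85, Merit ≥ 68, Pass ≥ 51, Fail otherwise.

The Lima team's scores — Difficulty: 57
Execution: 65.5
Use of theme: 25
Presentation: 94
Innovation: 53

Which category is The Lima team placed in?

Pass

Execution (65.5) ≤ Presentation (94), so Presentation stays at 94.
Weighted total:
  Difficulty 57 × 0.17 = 9.69
  Execution 65.5 × 0.13 = 8.515
  Use of theme 25 × 0.22 = 5.5
  Presentation 94 × 0.08 = 7.52
  Innovation 53 × 0.4 = 21.2
Sum = 52.425
52.425 is ≥ 51 and < 68 → Pass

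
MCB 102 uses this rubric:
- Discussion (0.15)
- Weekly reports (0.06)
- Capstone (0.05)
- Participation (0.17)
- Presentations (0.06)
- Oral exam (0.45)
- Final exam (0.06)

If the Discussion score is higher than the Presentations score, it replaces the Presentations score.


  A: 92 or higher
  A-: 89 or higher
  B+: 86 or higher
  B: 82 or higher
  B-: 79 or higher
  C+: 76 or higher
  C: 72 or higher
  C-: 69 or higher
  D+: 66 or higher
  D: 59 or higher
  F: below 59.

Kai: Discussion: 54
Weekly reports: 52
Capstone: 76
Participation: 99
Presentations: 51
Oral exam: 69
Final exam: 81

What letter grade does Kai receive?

Discussion (54) > Presentations (51), so Presentations counts as 54.
Weighted total:
  Discussion 54 × 0.15 = 8.1
  Weekly reports 52 × 0.06 = 3.12
  Capstone 76 × 0.05 = 3.8
  Participation 99 × 0.17 = 16.83
  Presentations 54 × 0.06 = 3.24
  Oral exam 69 × 0.45 = 31.05
  Final exam 81 × 0.06 = 4.86
Sum = 71
71 is ≥ 69 and < 72 → C-

C-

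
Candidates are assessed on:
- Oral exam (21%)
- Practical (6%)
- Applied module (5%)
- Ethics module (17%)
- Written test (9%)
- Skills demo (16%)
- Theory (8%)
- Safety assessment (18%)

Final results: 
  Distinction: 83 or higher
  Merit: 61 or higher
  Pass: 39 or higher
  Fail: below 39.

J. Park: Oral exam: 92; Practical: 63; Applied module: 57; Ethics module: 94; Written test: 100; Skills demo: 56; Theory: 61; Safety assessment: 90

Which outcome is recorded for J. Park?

Merit

Weighted total:
  Oral exam 92 × 0.21 = 19.32
  Practical 63 × 0.06 = 3.78
  Applied module 57 × 0.05 = 2.85
  Ethics module 94 × 0.17 = 15.98
  Written test 100 × 0.09 = 9
  Skills demo 56 × 0.16 = 8.96
  Theory 61 × 0.08 = 4.88
  Safety assessment 90 × 0.18 = 16.2
Sum = 80.97
80.97 is ≥ 61 and < 83 → Merit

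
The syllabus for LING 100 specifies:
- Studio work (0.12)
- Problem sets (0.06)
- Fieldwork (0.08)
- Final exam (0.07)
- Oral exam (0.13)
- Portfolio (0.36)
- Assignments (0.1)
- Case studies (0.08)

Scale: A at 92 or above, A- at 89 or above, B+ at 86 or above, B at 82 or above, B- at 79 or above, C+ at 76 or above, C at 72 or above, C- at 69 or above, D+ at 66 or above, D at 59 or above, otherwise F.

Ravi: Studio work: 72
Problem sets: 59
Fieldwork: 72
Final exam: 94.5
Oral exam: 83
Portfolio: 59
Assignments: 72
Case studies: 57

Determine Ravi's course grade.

D+

Weighted total:
  Studio work 72 × 0.12 = 8.64
  Problem sets 59 × 0.06 = 3.54
  Fieldwork 72 × 0.08 = 5.76
  Final exam 94.5 × 0.07 = 6.615
  Oral exam 83 × 0.13 = 10.79
  Portfolio 59 × 0.36 = 21.24
  Assignments 72 × 0.1 = 7.2
  Case studies 57 × 0.08 = 4.56
Sum = 68.345
68.345 is ≥ 66 and < 69 → D+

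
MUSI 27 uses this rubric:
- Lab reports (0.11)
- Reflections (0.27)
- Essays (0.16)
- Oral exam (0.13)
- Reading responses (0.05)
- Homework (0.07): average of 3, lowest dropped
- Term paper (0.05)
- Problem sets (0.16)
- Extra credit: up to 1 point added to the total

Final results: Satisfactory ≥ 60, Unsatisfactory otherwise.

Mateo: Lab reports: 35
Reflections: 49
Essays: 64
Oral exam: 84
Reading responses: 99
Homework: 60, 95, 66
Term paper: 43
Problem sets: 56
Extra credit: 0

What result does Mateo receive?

Unsatisfactory

Homework: drop 60 → average of remaining 2 = 161/2 = 80.5
Weighted total:
  Lab reports 35 × 0.11 = 3.85
  Reflections 49 × 0.27 = 13.23
  Essays 64 × 0.16 = 10.24
  Oral exam 84 × 0.13 = 10.92
  Reading responses 99 × 0.05 = 4.95
  Homework 80.5 × 0.07 = 5.635
  Term paper 43 × 0.05 = 2.15
  Problem sets 56 × 0.16 = 8.96
Sum = 59.935
Extra credit: 59.935 + 0 = 59.935
59.935 < 60 → Unsatisfactory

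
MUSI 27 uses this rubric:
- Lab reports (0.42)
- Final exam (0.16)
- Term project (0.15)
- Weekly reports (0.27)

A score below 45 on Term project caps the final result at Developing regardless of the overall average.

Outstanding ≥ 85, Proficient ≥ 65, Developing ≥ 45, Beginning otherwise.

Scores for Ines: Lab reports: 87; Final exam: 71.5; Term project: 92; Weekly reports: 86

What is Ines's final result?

Term project score 92 ≥ 45: minimum met.
Weighted total:
  Lab reports 87 × 0.42 = 36.54
  Final exam 71.5 × 0.16 = 11.44
  Term project 92 × 0.15 = 13.8
  Weekly reports 86 × 0.27 = 23.22
Sum = 85
85 ≥ 85 → Outstanding

Outstanding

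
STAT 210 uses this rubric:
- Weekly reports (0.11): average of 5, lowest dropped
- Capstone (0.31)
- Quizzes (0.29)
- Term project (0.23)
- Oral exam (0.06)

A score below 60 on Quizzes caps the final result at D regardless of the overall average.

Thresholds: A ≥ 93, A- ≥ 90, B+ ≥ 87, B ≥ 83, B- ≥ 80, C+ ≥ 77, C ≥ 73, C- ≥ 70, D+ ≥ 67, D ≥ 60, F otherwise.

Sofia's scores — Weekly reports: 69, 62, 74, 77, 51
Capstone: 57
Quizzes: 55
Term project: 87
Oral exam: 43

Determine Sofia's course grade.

Weekly reports: drop 51 → average of remaining 4 = 282/4 = 70.5
Quizzes score 55 < 60: minimum not met.
Weighted total:
  Weekly reports 70.5 × 0.11 = 7.755
  Capstone 57 × 0.31 = 17.67
  Quizzes 55 × 0.29 = 15.95
  Term project 87 × 0.23 = 20.01
  Oral exam 43 × 0.06 = 2.58
Sum = 63.965
63.965 would be D; cap at D applies → D.

D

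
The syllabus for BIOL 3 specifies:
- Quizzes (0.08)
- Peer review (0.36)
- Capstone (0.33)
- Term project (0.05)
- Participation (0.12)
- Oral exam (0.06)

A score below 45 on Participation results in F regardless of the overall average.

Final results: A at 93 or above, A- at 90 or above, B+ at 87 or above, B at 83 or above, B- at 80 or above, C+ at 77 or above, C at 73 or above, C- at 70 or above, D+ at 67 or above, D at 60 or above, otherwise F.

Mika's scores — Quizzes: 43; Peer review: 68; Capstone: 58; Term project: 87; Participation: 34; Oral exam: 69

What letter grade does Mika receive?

F

Participation score 34 < 45: minimum not met.
Weighted total:
  Quizzes 43 × 0.08 = 3.44
  Peer review 68 × 0.36 = 24.48
  Capstone 58 × 0.33 = 19.14
  Term project 87 × 0.05 = 4.35
  Participation 34 × 0.12 = 4.08
  Oral exam 69 × 0.06 = 4.14
Sum = 59.63
Because the Participation minimum was not met, the result is F.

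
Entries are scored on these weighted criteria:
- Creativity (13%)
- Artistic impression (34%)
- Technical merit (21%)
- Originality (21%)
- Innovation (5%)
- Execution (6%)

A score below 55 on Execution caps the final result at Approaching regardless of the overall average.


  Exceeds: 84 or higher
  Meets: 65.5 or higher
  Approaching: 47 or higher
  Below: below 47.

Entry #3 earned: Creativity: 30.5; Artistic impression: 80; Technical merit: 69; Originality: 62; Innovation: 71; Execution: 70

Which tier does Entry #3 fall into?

Meets

Execution score 70 ≥ 55: minimum met.
Weighted total:
  Creativity 30.5 × 0.13 = 3.965
  Artistic impression 80 × 0.34 = 27.2
  Technical merit 69 × 0.21 = 14.49
  Originality 62 × 0.21 = 13.02
  Innovation 71 × 0.05 = 3.55
  Execution 70 × 0.06 = 4.2
Sum = 66.425
66.425 is ≥ 65.5 and < 84 → Meets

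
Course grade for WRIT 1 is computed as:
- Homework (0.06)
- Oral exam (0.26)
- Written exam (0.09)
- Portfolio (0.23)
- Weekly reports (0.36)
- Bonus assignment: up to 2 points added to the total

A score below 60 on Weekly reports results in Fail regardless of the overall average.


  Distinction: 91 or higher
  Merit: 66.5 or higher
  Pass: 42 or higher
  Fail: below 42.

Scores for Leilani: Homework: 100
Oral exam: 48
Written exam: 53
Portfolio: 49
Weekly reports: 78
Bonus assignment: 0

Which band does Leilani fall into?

Pass

Weekly reports score 78 ≥ 60: minimum met.
Weighted total:
  Homework 100 × 0.06 = 6
  Oral exam 48 × 0.26 = 12.48
  Written exam 53 × 0.09 = 4.77
  Portfolio 49 × 0.23 = 11.27
  Weekly reports 78 × 0.36 = 28.08
Sum = 62.6
Bonus assignment: 62.6 + 0 = 62.6
62.6 is ≥ 42 and < 66.5 → Pass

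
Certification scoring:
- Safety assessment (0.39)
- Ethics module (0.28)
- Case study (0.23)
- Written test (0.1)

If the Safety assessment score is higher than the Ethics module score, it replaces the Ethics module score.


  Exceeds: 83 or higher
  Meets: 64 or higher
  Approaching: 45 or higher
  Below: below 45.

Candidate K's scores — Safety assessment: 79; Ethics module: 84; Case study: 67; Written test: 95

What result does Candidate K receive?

Meets

Safety assessment (79) ≤ Ethics module (84), so Ethics module stays at 84.
Weighted total:
  Safety assessment 79 × 0.39 = 30.81
  Ethics module 84 × 0.28 = 23.52
  Case study 67 × 0.23 = 15.41
  Written test 95 × 0.1 = 9.5
Sum = 79.24
79.24 is ≥ 64 and < 83 → Meets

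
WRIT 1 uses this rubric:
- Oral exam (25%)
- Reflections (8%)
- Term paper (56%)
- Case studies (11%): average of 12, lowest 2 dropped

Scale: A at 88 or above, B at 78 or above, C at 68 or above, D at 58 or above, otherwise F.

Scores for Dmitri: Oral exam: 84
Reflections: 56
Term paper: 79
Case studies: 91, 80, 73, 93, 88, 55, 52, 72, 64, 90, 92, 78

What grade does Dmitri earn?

B

Case studies: drop 52, 55 → average of remaining 10 = 821/10 = 82.1
Weighted total:
  Oral exam 84 × 0.25 = 21
  Reflections 56 × 0.08 = 4.48
  Term paper 79 × 0.56 = 44.24
  Case studies 82.1 × 0.11 = 9.031
Sum = 78.751
78.751 is ≥ 78 and < 88 → B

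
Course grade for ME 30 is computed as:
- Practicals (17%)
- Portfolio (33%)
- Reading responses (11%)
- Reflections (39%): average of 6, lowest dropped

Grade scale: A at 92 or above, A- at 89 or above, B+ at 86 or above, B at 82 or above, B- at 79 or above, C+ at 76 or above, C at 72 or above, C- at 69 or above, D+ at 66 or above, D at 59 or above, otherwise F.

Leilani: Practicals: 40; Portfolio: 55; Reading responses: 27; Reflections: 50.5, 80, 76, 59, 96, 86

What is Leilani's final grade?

F

Reflections: drop 50.5 → average of remaining 5 = 397/5 = 79.4
Weighted total:
  Practicals 40 × 0.17 = 6.8
  Portfolio 55 × 0.33 = 18.15
  Reading responses 27 × 0.11 = 2.97
  Reflections 79.4 × 0.39 = 30.966
Sum = 58.886
58.886 < 59 → F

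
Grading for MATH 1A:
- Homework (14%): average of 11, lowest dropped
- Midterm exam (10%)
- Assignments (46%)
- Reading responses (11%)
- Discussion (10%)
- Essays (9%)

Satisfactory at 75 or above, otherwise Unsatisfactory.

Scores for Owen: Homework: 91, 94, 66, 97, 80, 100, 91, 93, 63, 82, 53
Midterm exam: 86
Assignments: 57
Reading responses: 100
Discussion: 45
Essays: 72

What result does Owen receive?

Unsatisfactory

Homework: drop 53 → average of remaining 10 = 857/10 = 85.7
Weighted total:
  Homework 85.7 × 0.14 = 11.998
  Midterm exam 86 × 0.1 = 8.6
  Assignments 57 × 0.46 = 26.22
  Reading responses 100 × 0.11 = 11
  Discussion 45 × 0.1 = 4.5
  Essays 72 × 0.09 = 6.48
Sum = 68.798
68.798 < 75 → Unsatisfactory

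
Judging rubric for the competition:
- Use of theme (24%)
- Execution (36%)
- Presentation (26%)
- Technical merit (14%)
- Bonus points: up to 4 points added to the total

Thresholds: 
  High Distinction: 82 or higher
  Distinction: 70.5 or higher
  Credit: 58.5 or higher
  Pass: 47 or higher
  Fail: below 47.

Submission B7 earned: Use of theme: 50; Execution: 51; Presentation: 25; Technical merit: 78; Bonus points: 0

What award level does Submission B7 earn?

Pass

Weighted total:
  Use of theme 50 × 0.24 = 12
  Execution 51 × 0.36 = 18.36
  Presentation 25 × 0.26 = 6.5
  Technical merit 78 × 0.14 = 10.92
Sum = 47.78
Bonus points: 47.78 + 0 = 47.78
47.78 is ≥ 47 and < 58.5 → Pass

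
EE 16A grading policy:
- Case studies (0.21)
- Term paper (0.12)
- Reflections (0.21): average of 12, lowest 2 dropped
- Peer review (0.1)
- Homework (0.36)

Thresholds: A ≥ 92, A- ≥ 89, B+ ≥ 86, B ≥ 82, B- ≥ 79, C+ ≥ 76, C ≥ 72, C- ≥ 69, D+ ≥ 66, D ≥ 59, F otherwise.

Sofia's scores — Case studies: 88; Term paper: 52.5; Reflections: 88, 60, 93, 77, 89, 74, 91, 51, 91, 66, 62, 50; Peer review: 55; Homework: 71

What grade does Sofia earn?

Reflections: drop 50, 51 → average of remaining 10 = 791/10 = 79.1
Weighted total:
  Case studies 88 × 0.21 = 18.48
  Term paper 52.5 × 0.12 = 6.3
  Reflections 79.1 × 0.21 = 16.611
  Peer review 55 × 0.1 = 5.5
  Homework 71 × 0.36 = 25.56
Sum = 72.451
72.451 is ≥ 72 and < 76 → C

C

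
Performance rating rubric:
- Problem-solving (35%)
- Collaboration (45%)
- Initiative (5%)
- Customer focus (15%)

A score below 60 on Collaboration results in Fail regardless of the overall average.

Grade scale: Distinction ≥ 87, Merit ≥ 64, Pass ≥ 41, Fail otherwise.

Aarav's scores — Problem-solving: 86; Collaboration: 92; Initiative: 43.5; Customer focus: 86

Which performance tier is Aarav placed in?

Collaboration score 92 ≥ 60: minimum met.
Weighted total:
  Problem-solving 86 × 0.35 = 30.1
  Collaboration 92 × 0.45 = 41.4
  Initiative 43.5 × 0.05 = 2.175
  Customer focus 86 × 0.15 = 12.9
Sum = 86.575
86.575 is ≥ 64 and < 87 → Merit

Merit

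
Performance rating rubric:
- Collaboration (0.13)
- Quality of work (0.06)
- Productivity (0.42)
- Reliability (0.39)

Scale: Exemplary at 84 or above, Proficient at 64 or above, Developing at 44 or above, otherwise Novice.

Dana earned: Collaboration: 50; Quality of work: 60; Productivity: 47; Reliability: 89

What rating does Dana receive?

Proficient

Weighted total:
  Collaboration 50 × 0.13 = 6.5
  Quality of work 60 × 0.06 = 3.6
  Productivity 47 × 0.42 = 19.74
  Reliability 89 × 0.39 = 34.71
Sum = 64.55
64.55 is ≥ 64 and < 84 → Proficient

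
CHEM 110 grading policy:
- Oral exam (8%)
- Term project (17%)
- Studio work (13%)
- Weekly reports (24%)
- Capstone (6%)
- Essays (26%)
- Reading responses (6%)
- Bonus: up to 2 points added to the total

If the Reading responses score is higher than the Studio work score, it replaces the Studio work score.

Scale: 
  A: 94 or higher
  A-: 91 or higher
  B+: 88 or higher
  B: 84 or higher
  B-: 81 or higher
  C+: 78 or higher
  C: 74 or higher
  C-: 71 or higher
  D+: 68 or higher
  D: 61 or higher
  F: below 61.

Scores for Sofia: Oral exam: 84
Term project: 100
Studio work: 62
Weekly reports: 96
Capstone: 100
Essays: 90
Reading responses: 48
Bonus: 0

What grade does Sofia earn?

Reading responses (48) ≤ Studio work (62), so Studio work stays at 62.
Weighted total:
  Oral exam 84 × 0.08 = 6.72
  Term project 100 × 0.17 = 17
  Studio work 62 × 0.13 = 8.06
  Weekly reports 96 × 0.24 = 23.04
  Capstone 100 × 0.06 = 6
  Essays 90 × 0.26 = 23.4
  Reading responses 48 × 0.06 = 2.88
Sum = 87.1
Bonus: 87.1 + 0 = 87.1
87.1 is ≥ 84 and < 88 → B

B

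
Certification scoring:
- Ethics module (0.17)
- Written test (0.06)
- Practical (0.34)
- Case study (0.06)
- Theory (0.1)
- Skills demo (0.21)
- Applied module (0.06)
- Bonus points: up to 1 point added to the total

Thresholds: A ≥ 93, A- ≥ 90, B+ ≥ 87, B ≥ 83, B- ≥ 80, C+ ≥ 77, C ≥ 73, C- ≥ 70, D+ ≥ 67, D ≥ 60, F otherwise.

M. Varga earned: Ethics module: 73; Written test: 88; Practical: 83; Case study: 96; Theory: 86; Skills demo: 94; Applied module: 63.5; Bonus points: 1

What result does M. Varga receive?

B

Weighted total:
  Ethics module 73 × 0.17 = 12.41
  Written test 88 × 0.06 = 5.28
  Practical 83 × 0.34 = 28.22
  Case study 96 × 0.06 = 5.76
  Theory 86 × 0.1 = 8.6
  Skills demo 94 × 0.21 = 19.74
  Applied module 63.5 × 0.06 = 3.81
Sum = 83.82
Bonus points: 83.82 + 1 = 84.82
84.82 is ≥ 83 and < 87 → B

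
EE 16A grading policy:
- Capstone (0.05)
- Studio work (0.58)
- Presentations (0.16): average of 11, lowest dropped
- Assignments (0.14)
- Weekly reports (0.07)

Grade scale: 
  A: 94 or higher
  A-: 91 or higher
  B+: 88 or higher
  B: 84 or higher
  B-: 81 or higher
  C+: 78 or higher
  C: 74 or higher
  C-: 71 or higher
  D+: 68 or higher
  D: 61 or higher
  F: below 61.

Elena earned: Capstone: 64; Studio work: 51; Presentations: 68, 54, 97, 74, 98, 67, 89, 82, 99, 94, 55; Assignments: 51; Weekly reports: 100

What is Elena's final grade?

F

Presentations: drop 54 → average of remaining 10 = 823/10 = 82.3
Weighted total:
  Capstone 64 × 0.05 = 3.2
  Studio work 51 × 0.58 = 29.58
  Presentations 82.3 × 0.16 = 13.168
  Assignments 51 × 0.14 = 7.14
  Weekly reports 100 × 0.07 = 7
Sum = 60.088
60.088 < 61 → F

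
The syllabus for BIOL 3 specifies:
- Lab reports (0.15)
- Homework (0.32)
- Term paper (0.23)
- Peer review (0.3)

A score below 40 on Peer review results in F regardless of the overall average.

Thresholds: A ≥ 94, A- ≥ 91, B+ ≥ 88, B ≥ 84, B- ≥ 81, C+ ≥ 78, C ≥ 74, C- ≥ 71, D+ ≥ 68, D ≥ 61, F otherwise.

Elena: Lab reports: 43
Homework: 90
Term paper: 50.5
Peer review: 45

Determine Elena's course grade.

F

Peer review score 45 ≥ 40: minimum met.
Weighted total:
  Lab reports 43 × 0.15 = 6.45
  Homework 90 × 0.32 = 28.8
  Term paper 50.5 × 0.23 = 11.615
  Peer review 45 × 0.3 = 13.5
Sum = 60.365
60.365 < 61 → F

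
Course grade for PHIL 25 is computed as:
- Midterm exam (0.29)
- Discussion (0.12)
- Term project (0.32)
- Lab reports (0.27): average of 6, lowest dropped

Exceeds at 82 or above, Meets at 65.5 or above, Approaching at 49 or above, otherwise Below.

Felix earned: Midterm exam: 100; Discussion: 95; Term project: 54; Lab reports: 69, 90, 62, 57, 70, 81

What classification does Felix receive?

Meets

Lab reports: drop 57 → average of remaining 5 = 372/5 = 74.4
Weighted total:
  Midterm exam 100 × 0.29 = 29
  Discussion 95 × 0.12 = 11.4
  Term project 54 × 0.32 = 17.28
  Lab reports 74.4 × 0.27 = 20.088
Sum = 77.768
77.768 is ≥ 65.5 and < 82 → Meets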